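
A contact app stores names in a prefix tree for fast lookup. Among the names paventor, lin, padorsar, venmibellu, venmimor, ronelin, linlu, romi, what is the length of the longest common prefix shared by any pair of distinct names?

The deepest shared node is where two words last agree before diverging.
"venmibellu" and "venmimor" agree on "venmi" (5 characters) before diverging; nothing deeper is shared.
Longest shared-prefix length: 5

5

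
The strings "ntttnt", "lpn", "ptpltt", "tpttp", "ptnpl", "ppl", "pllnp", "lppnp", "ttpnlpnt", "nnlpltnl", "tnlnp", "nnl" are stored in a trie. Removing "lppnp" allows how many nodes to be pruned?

3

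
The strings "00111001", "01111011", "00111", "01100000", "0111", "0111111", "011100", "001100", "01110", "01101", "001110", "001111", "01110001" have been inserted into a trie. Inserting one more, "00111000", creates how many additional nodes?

1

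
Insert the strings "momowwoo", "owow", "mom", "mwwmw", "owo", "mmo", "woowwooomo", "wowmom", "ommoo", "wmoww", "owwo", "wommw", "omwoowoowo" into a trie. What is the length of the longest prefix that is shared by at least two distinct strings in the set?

3

Equivalently: take the maximum, over all pairs, of their longest common prefix length.
e.g. "mom" and "momowwoo" share the prefix "mom" of length 3; no pair shares a longer one.
Longest shared-prefix length: 3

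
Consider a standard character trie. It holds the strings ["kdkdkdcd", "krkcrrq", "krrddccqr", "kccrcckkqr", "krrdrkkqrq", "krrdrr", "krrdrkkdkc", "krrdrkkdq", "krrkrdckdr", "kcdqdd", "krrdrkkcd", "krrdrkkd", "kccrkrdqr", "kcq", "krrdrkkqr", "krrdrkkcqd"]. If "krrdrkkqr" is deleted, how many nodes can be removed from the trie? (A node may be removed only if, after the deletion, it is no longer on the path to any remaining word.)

Walk "krrdrkkqr" from the leaf back toward the root, removing each node that no remaining word uses.
Every node on "krrdrkkqr" is still needed (e.g. by "krrdrkkqrq"), so nothing is freed.
Nodes removed: 0

0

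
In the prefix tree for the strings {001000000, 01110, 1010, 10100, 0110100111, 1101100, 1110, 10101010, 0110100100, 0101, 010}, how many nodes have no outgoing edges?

A leaf is a node with no children — equivalently, the end of a word that is not a proper prefix of any other stored word.
Those words: "001000000", "0101", "0110100100", "0110100111", "01110", "10100", "10101010", "1101100", "1110"
Leaf count: 9

9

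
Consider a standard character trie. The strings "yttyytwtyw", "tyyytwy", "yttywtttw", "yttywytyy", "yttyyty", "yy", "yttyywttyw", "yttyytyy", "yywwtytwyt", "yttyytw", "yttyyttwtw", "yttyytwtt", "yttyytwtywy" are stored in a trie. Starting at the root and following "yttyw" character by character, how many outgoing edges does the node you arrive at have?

Walk "yttyw" from the root, arriving at one node.
Distinct next characters after "yttyw": t, y.
That node has 2 child edges.

2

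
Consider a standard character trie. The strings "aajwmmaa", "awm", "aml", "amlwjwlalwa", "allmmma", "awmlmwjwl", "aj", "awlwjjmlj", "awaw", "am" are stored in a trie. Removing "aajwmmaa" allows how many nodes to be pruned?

7

A node on "aajwmmaa"'s path can go only if nothing else ends at it or branches off below it.
The suffix "ajwmmaa" (7 nodes) is used only by "aajwmmaa"; the node for "a" still has the child "w", so pruning stops there.
Nodes removed: 7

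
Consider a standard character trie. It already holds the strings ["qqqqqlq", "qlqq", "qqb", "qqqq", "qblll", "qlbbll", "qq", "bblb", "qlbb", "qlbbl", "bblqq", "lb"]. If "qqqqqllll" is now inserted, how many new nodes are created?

The longest prefix of "qqqqqllll" already in the trie is "qqqqql" (length 6).
New nodes needed: |"qqqqqllll"| − 6 = 9 − 6 = 3.

3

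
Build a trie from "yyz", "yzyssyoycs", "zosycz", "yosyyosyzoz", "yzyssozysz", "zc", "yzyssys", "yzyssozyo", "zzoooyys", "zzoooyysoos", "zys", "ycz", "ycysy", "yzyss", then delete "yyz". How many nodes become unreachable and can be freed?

2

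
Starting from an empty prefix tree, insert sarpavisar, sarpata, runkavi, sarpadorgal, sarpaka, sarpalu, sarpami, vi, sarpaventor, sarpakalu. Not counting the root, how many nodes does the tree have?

40

Insert word by word; a character creates a node only if that edge doesn't already exist:
  "sarpavisar" → 10 new (s, a, r, p, a, v, i, s, a, r)
  "sarpata" → prefix "sarpa" already present; 2 new (t, a)
  "runkavi" → 7 new (r, u, n, k, a, v, i)
  "sarpadorgal" → prefix "sarpa" already present; 6 new (d, o, r, g, a, l)
  "sarpaka" → prefix "sarpa" already present; 2 new (k, a)
  "sarpalu" → prefix "sarpa" already present; 2 new (l, u)
  "sarpami" → prefix "sarpa" already present; 2 new (m, i)
  "vi" → 2 new (v, i)
  "sarpaventor" → prefix "sarpav" already present; 5 new (e, n, t, o, r)
  "sarpakalu" → prefix "sarpaka" already present; 2 new (l, u)
Total nodes = 10 + 2 + 7 + 6 + 2 + 2 + 2 + 2 + 5 + 2 = 40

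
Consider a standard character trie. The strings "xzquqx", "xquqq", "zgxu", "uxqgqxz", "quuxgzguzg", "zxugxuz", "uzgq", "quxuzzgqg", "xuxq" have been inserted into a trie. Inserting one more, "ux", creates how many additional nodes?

0

Every character of "ux" already lies on an existing path (it is a prefix of some stored word).
No new nodes are needed: 0.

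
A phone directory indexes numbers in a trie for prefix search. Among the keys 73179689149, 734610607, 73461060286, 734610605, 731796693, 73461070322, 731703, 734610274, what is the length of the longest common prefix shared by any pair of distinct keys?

8

Look for the deepest trie node that still has at least two words in its subtree.
e.g. "73461060286" and "734610605" share the prefix "73461060" of length 8; no pair shares a longer one.
Longest shared-prefix length: 8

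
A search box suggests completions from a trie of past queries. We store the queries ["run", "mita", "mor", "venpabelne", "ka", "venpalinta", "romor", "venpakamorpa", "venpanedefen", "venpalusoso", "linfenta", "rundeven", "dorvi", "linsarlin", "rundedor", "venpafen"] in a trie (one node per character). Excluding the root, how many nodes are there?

79

Count nodes per top-level branch (shared prefixes stored once):
  'd'-branch (dorvi): 5 nodes
  'k'-branch (ka): 2 nodes
  'l'-branch (linfenta, linsarlin): 14 nodes
  'm'-branch (mita, mor): 6 nodes
  'r'-branch (romor, run, rundedor, rundeven): 15 nodes
  'v'-branch (venpabelne, venpafen, venpakamorpa, venpalinta, venpalusoso, venpanedefen): 37 nodes
Sum: 79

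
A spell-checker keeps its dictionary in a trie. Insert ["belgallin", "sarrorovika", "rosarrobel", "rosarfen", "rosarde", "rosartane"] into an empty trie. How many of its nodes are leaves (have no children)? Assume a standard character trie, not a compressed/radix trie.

Leaves are exactly the stored words that no other stored word extends.
Those words: "belgallin", "rosarde", "rosarfen", "rosarrobel", "rosartane", "sarrorovika"
Leaf count: 6

6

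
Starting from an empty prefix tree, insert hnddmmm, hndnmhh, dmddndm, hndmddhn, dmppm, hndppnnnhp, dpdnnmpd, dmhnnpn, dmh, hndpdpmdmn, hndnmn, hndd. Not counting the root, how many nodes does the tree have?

Insert word by word; a character creates a node only if that edge doesn't already exist:
  "hnddmmm" → 7 new (h, n, d, d, m, m, m)
  "hndnmhh" → prefix "hnd" already present; 4 new (n, m, h, h)
  "dmddndm" → 7 new (d, m, d, d, n, d, m)
  "hndmddhn" → prefix "hnd" already present; 5 new (m, d, d, h, n)
  "dmppm" → prefix "dm" already present; 3 new (p, p, m)
  "hndppnnnhp" → prefix "hnd" already present; 7 new (p, p, n, n, n, h, p)
  "dpdnnmpd" → prefix "d" already present; 7 new (p, d, n, n, m, p, d)
  "dmhnnpn" → prefix "dm" already present; 5 new (h, n, n, p, n)
  "dmh" → prefix "dmh" already present; 0 new (none)
  "hndpdpmdmn" → prefix "hndp" already present; 6 new (d, p, m, d, m, n)
  "hndnmn" → prefix "hndnm" already present; 1 new (n)
  "hndd" → prefix "hndd" already present; 0 new (none)
Total nodes = 7 + 4 + 7 + 5 + 3 + 7 + 7 + 5 + 0 + 6 + 1 + 0 = 52

52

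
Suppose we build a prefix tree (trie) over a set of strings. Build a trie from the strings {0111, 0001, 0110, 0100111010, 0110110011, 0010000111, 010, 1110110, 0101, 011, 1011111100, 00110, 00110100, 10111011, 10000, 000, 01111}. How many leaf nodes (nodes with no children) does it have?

11

Leaves are exactly the stored words that no other stored word extends.
Those words: "0001", "0010000111", "00110100", "0100111010", "0101", "0110110011", "01111", "10000", "10111011", "1011111100", "1110110"
Leaf count: 11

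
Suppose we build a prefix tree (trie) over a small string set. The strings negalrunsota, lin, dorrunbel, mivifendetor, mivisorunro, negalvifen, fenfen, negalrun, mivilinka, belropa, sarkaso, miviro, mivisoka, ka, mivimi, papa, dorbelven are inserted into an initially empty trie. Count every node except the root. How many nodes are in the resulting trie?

Insert word by word; a character creates a node only if that edge doesn't already exist:
  "negalrunsota" → 12 new (n, e, g, a, l, r, u, n, s, o, t, a)
  "lin" → 3 new (l, i, n)
  "dorrunbel" → 9 new (d, o, r, r, u, n, b, e, l)
  "mivifendetor" → 12 new (m, i, v, i, f, e, n, d, e, t, o, r)
  "mivisorunro" → prefix "mivi" already present; 7 new (s, o, r, u, n, r, o)
  "negalvifen" → prefix "negal" already present; 5 new (v, i, f, e, n)
  "fenfen" → 6 new (f, e, n, f, e, n)
  "negalrun" → prefix "negalrun" already present; 0 new (none)
  "mivilinka" → prefix "mivi" already present; 5 new (l, i, n, k, a)
  "belropa" → 7 new (b, e, l, r, o, p, a)
  "sarkaso" → 7 new (s, a, r, k, a, s, o)
  "miviro" → prefix "mivi" already present; 2 new (r, o)
  "mivisoka" → prefix "miviso" already present; 2 new (k, a)
  "ka" → 2 new (k, a)
  "mivimi" → prefix "mivi" already present; 2 new (m, i)
  "papa" → 4 new (p, a, p, a)
  "dorbelven" → prefix "dor" already present; 6 new (b, e, l, v, e, n)
Total nodes = 12 + 3 + 9 + 12 + 7 + 5 + 6 + 0 + 5 + 7 + 7 + 2 + 2 + 2 + 2 + 4 + 6 = 91

91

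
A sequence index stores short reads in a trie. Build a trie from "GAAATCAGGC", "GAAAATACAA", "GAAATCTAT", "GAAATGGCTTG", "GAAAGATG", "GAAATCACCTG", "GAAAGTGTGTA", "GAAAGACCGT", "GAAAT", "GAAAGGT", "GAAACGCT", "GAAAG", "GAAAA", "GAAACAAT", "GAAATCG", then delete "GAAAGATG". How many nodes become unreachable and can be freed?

2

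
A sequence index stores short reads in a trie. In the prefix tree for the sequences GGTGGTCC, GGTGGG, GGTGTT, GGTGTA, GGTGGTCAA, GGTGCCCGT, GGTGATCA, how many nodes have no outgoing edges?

A leaf is a node with no children — equivalently, the end of a word that is not a proper prefix of any other stored word.
Those words: "GGTGATCA", "GGTGCCCGT", "GGTGGG", "GGTGGTCAA", "GGTGGTCC", "GGTGTA", "GGTGTT"
Leaf count: 7

7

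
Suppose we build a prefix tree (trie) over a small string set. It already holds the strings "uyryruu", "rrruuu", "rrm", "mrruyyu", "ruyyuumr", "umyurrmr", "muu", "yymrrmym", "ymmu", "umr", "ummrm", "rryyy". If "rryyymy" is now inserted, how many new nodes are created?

2

The longest prefix of "rryyymy" already in the trie is "rryyy" (length 5).
Each of the 2 remaining characters creates one node.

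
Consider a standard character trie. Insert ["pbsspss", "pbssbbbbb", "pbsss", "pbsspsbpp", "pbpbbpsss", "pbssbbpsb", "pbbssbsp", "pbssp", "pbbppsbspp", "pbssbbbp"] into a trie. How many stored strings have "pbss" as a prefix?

Walk to "pbss"; the words in its subtree are exactly those with that prefix.
Matches: "pbssbbbbb", "pbssbbbp", "pbssbbpsb", "pbssp", "pbsspsbpp", "pbsspss", "pbsss"
Count: 7

7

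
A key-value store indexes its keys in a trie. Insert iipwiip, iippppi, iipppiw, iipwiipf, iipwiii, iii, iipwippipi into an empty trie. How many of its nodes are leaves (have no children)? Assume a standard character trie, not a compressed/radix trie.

6

Leaves are exactly the stored words that no other stored word extends.
Those words: "iii", "iipppiw", "iippppi", "iipwiii", "iipwiipf", "iipwippipi"
Leaf count: 6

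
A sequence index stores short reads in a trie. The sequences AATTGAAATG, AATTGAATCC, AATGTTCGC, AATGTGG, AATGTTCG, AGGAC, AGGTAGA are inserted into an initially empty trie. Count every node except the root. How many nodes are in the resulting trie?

29

Count nodes per top-level branch (shared prefixes stored once):
  'A'-branch (AATGTGG, AATGTTCG, AATGTTCGC, AATTGAAATG, AATTGAATCC, AGGAC, AGGTAGA): 29 nodes
Sum: 29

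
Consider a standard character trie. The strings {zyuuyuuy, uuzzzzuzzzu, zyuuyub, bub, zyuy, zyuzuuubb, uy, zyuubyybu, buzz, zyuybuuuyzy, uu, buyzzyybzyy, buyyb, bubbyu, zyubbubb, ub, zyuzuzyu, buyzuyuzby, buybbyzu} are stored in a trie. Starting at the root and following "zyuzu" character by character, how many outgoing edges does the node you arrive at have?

Follow the path "zyuzu" to its node, then look at its outgoing edges.
Characters that immediately follow "zyuzu" among the stored strings: {u, z}.
That node has 2 child edges.

2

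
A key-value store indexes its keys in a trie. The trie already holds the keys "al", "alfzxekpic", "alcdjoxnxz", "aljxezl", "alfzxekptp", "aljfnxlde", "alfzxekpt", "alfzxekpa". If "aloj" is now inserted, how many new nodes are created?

2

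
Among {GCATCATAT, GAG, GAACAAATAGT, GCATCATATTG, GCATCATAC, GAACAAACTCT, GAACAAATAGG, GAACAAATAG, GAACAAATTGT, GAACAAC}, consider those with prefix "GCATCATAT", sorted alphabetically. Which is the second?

Words with prefix "GCATCATAT", in lexicographic order: "GCATCATAT", "GCATCATATTG"
Position 2: GCATCATATTG

GCATCATATTG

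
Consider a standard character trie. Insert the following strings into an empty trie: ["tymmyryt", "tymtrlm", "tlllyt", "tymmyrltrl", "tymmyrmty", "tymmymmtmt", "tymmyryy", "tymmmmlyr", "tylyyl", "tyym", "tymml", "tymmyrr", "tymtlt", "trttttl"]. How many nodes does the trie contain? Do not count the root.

51

Trace insertions, counting only characters that open a new branch:
  "tymmyryt" → 8 new (t, y, m, m, y, r, y, t)
  "tymtrlm" → prefix "tym" already present; 4 new (t, r, l, m)
  "tlllyt" → prefix "t" already present; 5 new (l, l, l, y, t)
  "tymmyrltrl" → prefix "tymmyr" already present; 4 new (l, t, r, l)
  "tymmyrmty" → prefix "tymmyr" already present; 3 new (m, t, y)
  "tymmymmtmt" → prefix "tymmy" already present; 5 new (m, m, t, m, t)
  "tymmyryy" → prefix "tymmyry" already present; 1 new (y)
  "tymmmmlyr" → prefix "tymm" already present; 5 new (m, m, l, y, r)
  "tylyyl" → prefix "ty" already present; 4 new (l, y, y, l)
  "tyym" → prefix "ty" already present; 2 new (y, m)
  "tymml" → prefix "tymm" already present; 1 new (l)
  "tymmyrr" → prefix "tymmyr" already present; 1 new (r)
  "tymtlt" → prefix "tymt" already present; 2 new (l, t)
  "trttttl" → prefix "t" already present; 6 new (r, t, t, t, t, l)
Total nodes = 8 + 4 + 5 + 4 + 3 + 5 + 1 + 5 + 4 + 2 + 1 + 1 + 2 + 6 = 51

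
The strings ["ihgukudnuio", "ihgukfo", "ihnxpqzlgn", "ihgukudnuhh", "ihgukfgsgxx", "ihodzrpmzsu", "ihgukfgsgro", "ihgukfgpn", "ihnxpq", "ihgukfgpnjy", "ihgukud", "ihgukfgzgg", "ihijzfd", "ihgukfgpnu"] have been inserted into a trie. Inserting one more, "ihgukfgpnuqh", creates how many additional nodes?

2

The longest prefix of "ihgukfgpnuqh" already in the trie is "ihgukfgpnu" (length 10).
New nodes needed: |"ihgukfgpnuqh"| − 10 = 12 − 10 = 2.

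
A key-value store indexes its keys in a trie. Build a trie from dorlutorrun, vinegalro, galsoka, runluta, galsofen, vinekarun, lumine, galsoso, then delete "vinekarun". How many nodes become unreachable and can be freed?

5

Walk "vinekarun" from the leaf back toward the root, removing each node that no remaining word uses.
The suffix "karun" (5 nodes) is used only by "vinekarun"; the node for "vine" still has the child "g", so pruning stops there.
Nodes removed: 5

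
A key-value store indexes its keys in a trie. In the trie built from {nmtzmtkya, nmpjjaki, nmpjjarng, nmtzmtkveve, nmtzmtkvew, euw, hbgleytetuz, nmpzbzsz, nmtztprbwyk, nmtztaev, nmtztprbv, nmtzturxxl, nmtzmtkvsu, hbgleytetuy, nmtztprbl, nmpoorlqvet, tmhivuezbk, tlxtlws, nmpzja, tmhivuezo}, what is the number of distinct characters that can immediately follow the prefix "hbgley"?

Follow the path "hbgley" to its node, then look at its outgoing edges.
Distinct next characters after "hbgley": t.
That node has 1 child edge.

1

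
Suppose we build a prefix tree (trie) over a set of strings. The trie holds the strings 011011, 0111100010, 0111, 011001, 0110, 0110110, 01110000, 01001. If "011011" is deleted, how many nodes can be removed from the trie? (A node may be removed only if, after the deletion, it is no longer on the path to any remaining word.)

After clearing the end-marker at "011011", prune upward until reaching a node still needed by another word.
Every node on "011011" is still needed (e.g. by "0110110"), so nothing is freed.
Nodes removed: 0

0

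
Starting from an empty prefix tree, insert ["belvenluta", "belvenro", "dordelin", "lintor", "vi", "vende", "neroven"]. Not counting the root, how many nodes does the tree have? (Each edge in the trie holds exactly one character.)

39

For each word, the new-node count is its length minus the longest prefix already in the trie:
  "belvenluta" → 10 new (b, e, l, v, e, n, l, u, t, a)
  "belvenro" → prefix "belven" already present; 2 new (r, o)
  "dordelin" → 8 new (d, o, r, d, e, l, i, n)
  "lintor" → 6 new (l, i, n, t, o, r)
  "vi" → 2 new (v, i)
  "vende" → prefix "v" already present; 4 new (e, n, d, e)
  "neroven" → 7 new (n, e, r, o, v, e, n)
Total nodes = 10 + 2 + 8 + 6 + 2 + 4 + 7 = 39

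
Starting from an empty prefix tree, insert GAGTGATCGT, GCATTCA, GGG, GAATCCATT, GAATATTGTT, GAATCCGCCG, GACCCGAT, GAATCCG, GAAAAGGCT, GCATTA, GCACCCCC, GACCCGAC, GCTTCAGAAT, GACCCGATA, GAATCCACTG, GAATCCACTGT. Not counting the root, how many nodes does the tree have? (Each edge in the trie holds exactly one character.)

67

Trace insertions, counting only characters that open a new branch:
  "GAGTGATCGT" → 10 new (G, A, G, T, G, A, T, C, G, T)
  "GCATTCA" → prefix "G" already present; 6 new (C, A, T, T, C, A)
  "GGG" → prefix "G" already present; 2 new (G, G)
  "GAATCCATT" → prefix "GA" already present; 7 new (A, T, C, C, A, T, T)
  "GAATATTGTT" → prefix "GAAT" already present; 6 new (A, T, T, G, T, T)
  "GAATCCGCCG" → prefix "GAATCC" already present; 4 new (G, C, C, G)
  "GACCCGAT" → prefix "GA" already present; 6 new (C, C, C, G, A, T)
  "GAATCCG" → prefix "GAATCCG" already present; 0 new (none)
  "GAAAAGGCT" → prefix "GAA" already present; 6 new (A, A, G, G, C, T)
  "GCATTA" → prefix "GCATT" already present; 1 new (A)
  "GCACCCCC" → prefix "GCA" already present; 5 new (C, C, C, C, C)
  "GACCCGAC" → prefix "GACCCGA" already present; 1 new (C)
  "GCTTCAGAAT" → prefix "GC" already present; 8 new (T, T, C, A, G, A, A, T)
  "GACCCGATA" → prefix "GACCCGAT" already present; 1 new (A)
  "GAATCCACTG" → prefix "GAATCCA" already present; 3 new (C, T, G)
  "GAATCCACTGT" → prefix "GAATCCACTG" already present; 1 new (T)
Total nodes = 10 + 6 + 2 + 7 + 6 + 4 + 6 + 0 + 6 + 1 + 5 + 1 + 8 + 1 + 3 + 1 = 67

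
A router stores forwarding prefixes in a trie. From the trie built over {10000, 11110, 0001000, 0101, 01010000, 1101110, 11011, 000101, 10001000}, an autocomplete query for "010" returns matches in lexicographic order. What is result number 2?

DFS of the "010" subtree visits, in order: "0101", "01010000"
The 2nd is 01010000.

01010000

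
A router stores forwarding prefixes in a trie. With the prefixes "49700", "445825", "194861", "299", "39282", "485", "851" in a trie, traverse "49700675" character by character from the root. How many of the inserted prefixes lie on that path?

1

Traverse "49700675" character by character; count nodes along the way that are marked as word ends.
Prefixes of the query that are stored words: "49700"
Count: 1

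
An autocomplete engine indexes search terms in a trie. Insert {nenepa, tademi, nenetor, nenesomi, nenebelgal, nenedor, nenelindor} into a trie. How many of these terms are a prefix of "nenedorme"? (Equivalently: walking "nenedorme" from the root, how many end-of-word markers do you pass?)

Walk "nenedorme" from the root; an end-of-word marker is hit whenever a stored word is a prefix of "nenedorme".
Prefixes of the query that are stored words: "nenedor"
Count: 1

1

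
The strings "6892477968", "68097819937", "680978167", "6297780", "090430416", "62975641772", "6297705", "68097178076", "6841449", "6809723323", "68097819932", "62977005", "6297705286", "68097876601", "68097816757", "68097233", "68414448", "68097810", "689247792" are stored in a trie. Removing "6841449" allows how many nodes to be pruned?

A node on "6841449"'s path can go only if nothing else ends at it or branches off below it.
The suffix "9" (1 node) is used only by "6841449"; the node for "684144" still has the child "4", so pruning stops there.
Nodes removed: 1

1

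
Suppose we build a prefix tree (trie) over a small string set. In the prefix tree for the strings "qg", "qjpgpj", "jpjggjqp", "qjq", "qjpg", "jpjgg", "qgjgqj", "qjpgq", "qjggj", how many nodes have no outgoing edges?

A leaf is a node with no children — equivalently, the end of a word that is not a proper prefix of any other stored word.
Those words: "jpjggjqp", "qgjgqj", "qjggj", "qjpgpj", "qjpgq", "qjq"
Leaf count: 6

6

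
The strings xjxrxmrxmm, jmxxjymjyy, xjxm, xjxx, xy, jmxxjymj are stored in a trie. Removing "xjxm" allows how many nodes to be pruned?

Walk "xjxm" from the leaf back toward the root, removing each node that no remaining word uses.
The suffix "m" (1 node) is used only by "xjxm"; the node for "xjx" still has the child "r", so pruning stops there.
Nodes removed: 1

1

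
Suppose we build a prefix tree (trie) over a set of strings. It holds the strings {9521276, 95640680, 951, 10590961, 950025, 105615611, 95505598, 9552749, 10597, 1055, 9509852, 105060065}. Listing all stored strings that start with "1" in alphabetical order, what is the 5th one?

10597

Filter for "1…" and sort: "105060065", "1055", "105615611", "10590961", "10597"
The 5th is 10597.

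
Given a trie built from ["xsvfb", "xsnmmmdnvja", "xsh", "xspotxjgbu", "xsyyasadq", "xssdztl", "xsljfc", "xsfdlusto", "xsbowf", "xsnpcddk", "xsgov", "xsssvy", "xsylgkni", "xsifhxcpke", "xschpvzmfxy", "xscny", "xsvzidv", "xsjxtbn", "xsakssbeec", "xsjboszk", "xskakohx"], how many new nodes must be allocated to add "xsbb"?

1

"xsb" is already a path in the trie; the remaining "b" must be added.
So 4 − 3 = 1 new nodes.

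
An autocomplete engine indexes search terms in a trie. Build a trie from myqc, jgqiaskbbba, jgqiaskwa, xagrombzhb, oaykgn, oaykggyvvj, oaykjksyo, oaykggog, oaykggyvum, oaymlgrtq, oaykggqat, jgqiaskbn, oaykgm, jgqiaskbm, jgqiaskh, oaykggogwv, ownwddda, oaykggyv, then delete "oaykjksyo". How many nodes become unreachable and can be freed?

5

After clearing the end-marker at "oaykjksyo", prune upward until reaching a node still needed by another word.
The suffix "jksyo" (5 nodes) is used only by "oaykjksyo"; the node for "oayk" still has the child "g", so pruning stops there.
Nodes removed: 5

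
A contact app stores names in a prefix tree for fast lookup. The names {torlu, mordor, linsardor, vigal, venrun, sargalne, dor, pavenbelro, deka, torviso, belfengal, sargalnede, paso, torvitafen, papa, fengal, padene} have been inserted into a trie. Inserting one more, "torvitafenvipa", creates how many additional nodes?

4

Walking "torvitafenvipa" from the root, the first 10 characters ("torvitafen") follow existing edges; "v" is the first miss.
Each of the 4 remaining characters creates one node.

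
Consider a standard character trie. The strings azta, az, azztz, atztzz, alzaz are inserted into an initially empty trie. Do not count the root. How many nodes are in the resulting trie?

16

Trie structure (* marks end of a word):
(root)
└─ a
   ├─ l
   │  └─ z
   │     └─ a
   │        └─ z *
   ├─ t
   │  └─ z
   │     └─ t
   │        └─ z
   │           └─ z *
   └─ z *
      ├─ t
      │  └─ a *
      └─ z
         └─ t
            └─ z *
Counting every labelled node above: 16.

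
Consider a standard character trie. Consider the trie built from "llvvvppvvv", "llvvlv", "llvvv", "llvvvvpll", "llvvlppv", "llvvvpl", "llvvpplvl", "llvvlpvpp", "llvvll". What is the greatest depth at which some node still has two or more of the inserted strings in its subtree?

Equivalently: take the maximum, over all pairs, of their longest common prefix length.
"llvvlppv" and "llvvlpvpp" agree on "llvvlp" (6 characters) before diverging; nothing deeper is shared.
Longest shared-prefix length: 6

6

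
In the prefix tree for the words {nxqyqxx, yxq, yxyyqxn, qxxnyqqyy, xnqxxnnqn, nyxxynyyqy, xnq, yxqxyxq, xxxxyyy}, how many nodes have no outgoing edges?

7

A leaf is a node with no children — equivalently, the end of a word that is not a proper prefix of any other stored word.
Those words: "nxqyqxx", "nyxxynyyqy", "qxxnyqqyy", "xnqxxnnqn", "xxxxyyy", "yxqxyxq", "yxyyqxn"
Leaf count: 7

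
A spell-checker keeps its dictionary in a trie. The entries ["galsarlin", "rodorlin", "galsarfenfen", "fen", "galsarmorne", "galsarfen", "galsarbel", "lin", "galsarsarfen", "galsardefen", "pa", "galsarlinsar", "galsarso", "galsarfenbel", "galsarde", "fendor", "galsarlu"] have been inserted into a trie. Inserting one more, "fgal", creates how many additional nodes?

"f" is already a path in the trie; the remaining "gal" must be added.
So 4 − 1 = 3 new nodes.

3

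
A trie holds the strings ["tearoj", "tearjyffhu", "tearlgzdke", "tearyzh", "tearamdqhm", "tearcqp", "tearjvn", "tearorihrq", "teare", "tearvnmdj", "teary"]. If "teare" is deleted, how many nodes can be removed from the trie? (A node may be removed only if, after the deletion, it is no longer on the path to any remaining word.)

1

A node on "teare"'s path can go only if nothing else ends at it or branches off below it.
The suffix "e" (1 node) is used only by "teare"; the node for "tear" still has the child "o", so pruning stops there.
Nodes removed: 1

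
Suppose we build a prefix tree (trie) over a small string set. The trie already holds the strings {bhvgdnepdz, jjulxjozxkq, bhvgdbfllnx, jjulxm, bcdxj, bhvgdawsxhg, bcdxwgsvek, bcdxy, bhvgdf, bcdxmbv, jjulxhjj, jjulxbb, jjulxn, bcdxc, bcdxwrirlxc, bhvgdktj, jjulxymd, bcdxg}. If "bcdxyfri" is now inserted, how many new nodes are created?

The longest prefix of "bcdxyfri" already in the trie is "bcdxy" (length 5).
Each of the 3 remaining characters creates one node.

3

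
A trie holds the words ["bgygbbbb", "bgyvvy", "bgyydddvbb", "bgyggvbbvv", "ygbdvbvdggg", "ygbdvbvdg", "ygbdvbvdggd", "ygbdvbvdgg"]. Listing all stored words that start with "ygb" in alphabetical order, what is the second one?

ygbdvbvdgg

Filter for "ygb…" and sort: "ygbdvbvdg", "ygbdvbvdgg", "ygbdvbvdggd", "ygbdvbvdggg"
Position 2: ygbdvbvdgg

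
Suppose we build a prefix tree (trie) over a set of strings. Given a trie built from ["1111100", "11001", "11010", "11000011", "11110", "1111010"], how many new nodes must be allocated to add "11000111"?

The longest prefix of "11000111" already in the trie is "11000" (length 5).
Each of the 3 remaining characters creates one node.

3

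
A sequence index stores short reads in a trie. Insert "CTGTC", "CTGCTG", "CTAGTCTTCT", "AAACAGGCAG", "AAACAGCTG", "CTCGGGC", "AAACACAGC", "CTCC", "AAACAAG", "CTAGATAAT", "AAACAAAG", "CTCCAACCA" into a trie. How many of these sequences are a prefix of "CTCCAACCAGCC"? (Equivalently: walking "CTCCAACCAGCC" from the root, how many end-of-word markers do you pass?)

Walk "CTCCAACCAGCC" from the root; an end-of-word marker is hit whenever a stored word is a prefix of "CTCCAACCAGCC".
Prefixes of the query that are stored words: "CTCC", "CTCCAACCA"
Count: 2

2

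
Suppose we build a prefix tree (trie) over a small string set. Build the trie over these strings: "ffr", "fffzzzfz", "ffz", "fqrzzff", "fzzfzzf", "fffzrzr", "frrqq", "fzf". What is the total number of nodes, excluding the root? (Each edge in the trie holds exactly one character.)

30

For each word, the new-node count is its length minus the longest prefix already in the trie:
  "ffr" → 3 new (f, f, r)
  "fffzzzfz" → prefix "ff" already present; 6 new (f, z, z, z, f, z)
  "ffz" → prefix "ff" already present; 1 new (z)
  "fqrzzff" → prefix "f" already present; 6 new (q, r, z, z, f, f)
  "fzzfzzf" → prefix "f" already present; 6 new (z, z, f, z, z, f)
  "fffzrzr" → prefix "fffz" already present; 3 new (r, z, r)
  "frrqq" → prefix "f" already present; 4 new (r, r, q, q)
  "fzf" → prefix "fz" already present; 1 new (f)
Total nodes = 3 + 6 + 1 + 6 + 6 + 3 + 4 + 1 = 30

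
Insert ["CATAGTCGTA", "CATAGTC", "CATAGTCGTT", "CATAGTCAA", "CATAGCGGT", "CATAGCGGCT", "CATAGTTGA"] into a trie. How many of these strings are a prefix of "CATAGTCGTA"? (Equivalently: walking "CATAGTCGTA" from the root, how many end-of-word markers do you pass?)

Check each prefix of "CATAGTCGTA" against the stored set — each match is an end-marker on the path.
Prefixes of the query that are stored words: "CATAGTC", "CATAGTCGTA"
Count: 2

2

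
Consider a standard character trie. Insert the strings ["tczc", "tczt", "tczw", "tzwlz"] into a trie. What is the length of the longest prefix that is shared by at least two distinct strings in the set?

3

Equivalently: take the maximum, over all pairs, of their longest common prefix length.
e.g. "tczc" and "tczt" share the prefix "tcz" of length 3; no pair shares a longer one.
Longest shared-prefix length: 3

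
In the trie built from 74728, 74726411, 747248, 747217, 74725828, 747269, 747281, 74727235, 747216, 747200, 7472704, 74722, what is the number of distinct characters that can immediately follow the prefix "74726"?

2

The children of the "74726" node are the distinct next characters among strings starting with "74726".
Characters that immediately follow "74726" among the stored strings: {4, 9}.
That node has 2 child edges.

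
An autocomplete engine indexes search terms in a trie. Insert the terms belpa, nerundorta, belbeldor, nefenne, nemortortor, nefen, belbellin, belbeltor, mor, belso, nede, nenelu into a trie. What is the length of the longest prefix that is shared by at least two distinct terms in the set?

6

Look for the deepest trie node that still has at least two words in its subtree.
e.g. "belbeldor" and "belbellin" share the prefix "belbel" of length 6; no pair shares a longer one.
Longest shared-prefix length: 6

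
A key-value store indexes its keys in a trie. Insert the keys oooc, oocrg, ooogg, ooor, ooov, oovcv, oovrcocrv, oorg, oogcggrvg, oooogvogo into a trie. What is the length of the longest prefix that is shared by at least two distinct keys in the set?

3

Look for the deepest trie node that still has at least two words in its subtree.
"oooc" and "ooogg" agree on "ooo" (3 characters) before diverging; nothing deeper is shared.
Longest shared-prefix length: 3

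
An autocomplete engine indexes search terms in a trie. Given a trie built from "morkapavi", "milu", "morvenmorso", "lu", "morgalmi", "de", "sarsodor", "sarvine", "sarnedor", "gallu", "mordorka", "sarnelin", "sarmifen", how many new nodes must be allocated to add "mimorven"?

"mi" is already a path in the trie; the remaining "morven" must be added.
Each of the 6 remaining characters creates one node.

6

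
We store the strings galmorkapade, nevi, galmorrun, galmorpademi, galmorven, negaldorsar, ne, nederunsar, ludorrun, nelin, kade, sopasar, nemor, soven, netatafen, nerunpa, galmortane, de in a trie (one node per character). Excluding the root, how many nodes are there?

91

Count nodes per top-level branch (shared prefixes stored once):
  'd'-branch (de): 2 nodes
  'g'-branch (galmorkapade, galmorpademi, galmorrun, galmortane, galmorven): 28 nodes
  'k'-branch (kade): 4 nodes
  'l'-branch (ludorrun): 8 nodes
  'n'-branch (ne, nederunsar, negaldorsar, nelin, nemor, nerunpa, netatafen, nevi): 39 nodes
  's'-branch (sopasar, soven): 10 nodes
Sum: 91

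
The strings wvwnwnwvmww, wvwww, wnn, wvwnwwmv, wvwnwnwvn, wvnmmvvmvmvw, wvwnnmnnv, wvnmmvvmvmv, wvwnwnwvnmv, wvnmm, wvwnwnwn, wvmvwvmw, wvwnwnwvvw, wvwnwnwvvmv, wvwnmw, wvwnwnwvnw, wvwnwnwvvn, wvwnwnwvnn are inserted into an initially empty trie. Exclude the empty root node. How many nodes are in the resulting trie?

52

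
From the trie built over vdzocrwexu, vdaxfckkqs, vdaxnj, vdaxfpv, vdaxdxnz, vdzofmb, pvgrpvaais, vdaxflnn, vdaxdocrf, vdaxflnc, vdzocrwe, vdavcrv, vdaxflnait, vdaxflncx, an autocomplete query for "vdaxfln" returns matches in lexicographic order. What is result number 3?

DFS of the "vdaxfln" subtree visits, in order: "vdaxflnait", "vdaxflnc", "vdaxflncx", "vdaxflnn"
The 3rd is vdaxflncx.

vdaxflncx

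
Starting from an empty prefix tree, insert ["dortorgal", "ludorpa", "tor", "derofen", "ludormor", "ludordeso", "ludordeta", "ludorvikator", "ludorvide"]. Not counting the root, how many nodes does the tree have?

43

Trace insertions, counting only characters that open a new branch:
  "dortorgal" → 9 new (d, o, r, t, o, r, g, a, l)
  "ludorpa" → 7 new (l, u, d, o, r, p, a)
  "tor" → 3 new (t, o, r)
  "derofen" → prefix "d" already present; 6 new (e, r, o, f, e, n)
  "ludormor" → prefix "ludor" already present; 3 new (m, o, r)
  "ludordeso" → prefix "ludor" already present; 4 new (d, e, s, o)
  "ludordeta" → prefix "ludorde" already present; 2 new (t, a)
  "ludorvikator" → prefix "ludor" already present; 7 new (v, i, k, a, t, o, r)
  "ludorvide" → prefix "ludorvi" already present; 2 new (d, e)
Total nodes = 9 + 7 + 3 + 6 + 3 + 4 + 2 + 7 + 2 = 43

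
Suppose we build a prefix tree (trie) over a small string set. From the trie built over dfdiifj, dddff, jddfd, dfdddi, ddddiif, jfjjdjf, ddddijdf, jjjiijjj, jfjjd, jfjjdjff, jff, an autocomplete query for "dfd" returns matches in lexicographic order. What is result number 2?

Words with prefix "dfd", in lexicographic order: "dfdddi", "dfdiifj"
Position 2: dfdiifj

dfdiifj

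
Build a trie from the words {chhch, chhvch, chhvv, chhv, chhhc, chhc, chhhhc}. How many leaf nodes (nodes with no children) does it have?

5

A leaf is a node with no children — equivalently, the end of a word that is not a proper prefix of any other stored word.
Those words: "chhch", "chhhc", "chhhhc", "chhvch", "chhvv"
Leaf count: 5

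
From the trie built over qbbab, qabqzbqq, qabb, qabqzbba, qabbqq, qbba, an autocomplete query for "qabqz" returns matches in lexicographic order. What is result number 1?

qabqzbba

Words with prefix "qabqz", in lexicographic order: "qabqzbba", "qabqzbqq"
Position 1: qabqzbba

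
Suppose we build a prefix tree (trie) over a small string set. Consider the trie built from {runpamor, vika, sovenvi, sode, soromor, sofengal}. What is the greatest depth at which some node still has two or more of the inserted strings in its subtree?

2

Equivalently: take the maximum, over all pairs, of their longest common prefix length.
e.g. "sode" and "sofengal" share the prefix "so" of length 2; no pair shares a longer one.
Longest shared-prefix length: 2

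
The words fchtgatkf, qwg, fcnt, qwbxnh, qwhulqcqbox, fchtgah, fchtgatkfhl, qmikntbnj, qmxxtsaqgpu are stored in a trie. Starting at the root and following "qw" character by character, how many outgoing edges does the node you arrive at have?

The children of the "qw" node are the distinct next characters among strings starting with "qw".
Distinct next characters after "qw": b, g, h.
That node has 3 child edges.

3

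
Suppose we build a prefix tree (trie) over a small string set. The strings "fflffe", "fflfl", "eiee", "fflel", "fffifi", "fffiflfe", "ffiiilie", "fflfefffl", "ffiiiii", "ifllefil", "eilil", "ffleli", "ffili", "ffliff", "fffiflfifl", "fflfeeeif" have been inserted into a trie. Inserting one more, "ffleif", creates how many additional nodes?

2

"ffle" is already a path in the trie; the remaining "if" must be added.
New nodes needed: |"ffleif"| − 4 = 6 − 4 = 2.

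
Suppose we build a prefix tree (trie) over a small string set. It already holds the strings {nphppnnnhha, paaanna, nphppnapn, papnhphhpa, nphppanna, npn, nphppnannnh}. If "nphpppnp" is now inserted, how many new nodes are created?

3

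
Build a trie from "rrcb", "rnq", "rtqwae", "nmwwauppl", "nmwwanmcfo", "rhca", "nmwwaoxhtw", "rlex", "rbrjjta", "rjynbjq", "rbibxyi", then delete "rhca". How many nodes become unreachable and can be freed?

After clearing the end-marker at "rhca", prune upward until reaching a node still needed by another word.
The suffix "hca" (3 nodes) is used only by "rhca"; the node for "r" still has the child "r", so pruning stops there.
Nodes removed: 3

3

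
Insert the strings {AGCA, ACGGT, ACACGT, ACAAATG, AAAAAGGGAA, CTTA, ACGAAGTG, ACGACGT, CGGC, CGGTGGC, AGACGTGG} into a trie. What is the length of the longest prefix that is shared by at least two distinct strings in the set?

4

Equivalently: take the maximum, over all pairs, of their longest common prefix length.
"ACGAAGTG" and "ACGACGT" agree on "ACGA" (4 characters) before diverging; nothing deeper is shared.
Longest shared-prefix length: 4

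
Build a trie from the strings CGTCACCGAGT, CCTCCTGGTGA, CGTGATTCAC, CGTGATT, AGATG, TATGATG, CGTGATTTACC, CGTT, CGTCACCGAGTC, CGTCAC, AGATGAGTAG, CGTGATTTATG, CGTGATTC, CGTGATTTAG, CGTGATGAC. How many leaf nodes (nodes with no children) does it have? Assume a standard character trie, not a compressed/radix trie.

10

Leaves are exactly the stored words that no other stored word extends.
Those words: "AGATGAGTAG", "CCTCCTGGTGA", "CGTCACCGAGTC", "CGTGATGAC", "CGTGATTCAC", "CGTGATTTACC", "CGTGATTTAG", "CGTGATTTATG", "CGTT", "TATGATG"
Leaf count: 10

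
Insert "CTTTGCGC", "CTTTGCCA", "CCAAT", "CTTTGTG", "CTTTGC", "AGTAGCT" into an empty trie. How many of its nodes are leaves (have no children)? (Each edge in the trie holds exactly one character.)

Leaves are exactly the stored words that no other stored word extends.
Those words: "AGTAGCT", "CCAAT", "CTTTGCCA", "CTTTGCGC", "CTTTGTG"
Leaf count: 5

5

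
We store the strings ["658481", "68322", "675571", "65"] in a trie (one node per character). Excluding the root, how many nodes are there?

For each word, the new-node count is its length minus the longest prefix already in the trie:
  "658481" → 6 new (6, 5, 8, 4, 8, 1)
  "68322" → prefix "6" already present; 4 new (8, 3, 2, 2)
  "675571" → prefix "6" already present; 5 new (7, 5, 5, 7, 1)
  "65" → prefix "65" already present; 0 new (none)
Total nodes = 6 + 4 + 5 + 0 = 15

15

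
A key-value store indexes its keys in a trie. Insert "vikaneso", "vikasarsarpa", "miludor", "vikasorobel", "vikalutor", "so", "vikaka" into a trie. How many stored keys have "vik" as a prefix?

5

Traverse to the node for "vik", then collect every word in that subtree.
Words under "vik": vikaka, vikalutor, vikaneso, vikasarsarpa, vikasorobel
Count: 5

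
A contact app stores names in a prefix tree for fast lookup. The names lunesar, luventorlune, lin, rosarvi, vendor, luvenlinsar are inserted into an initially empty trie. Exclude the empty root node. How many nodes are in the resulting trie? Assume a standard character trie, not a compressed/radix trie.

38

Trie structure (* marks end of a word):
(root)
├─ l
│  ├─ i
│  │  └─ n *
│  └─ u
│     ├─ n
│     │  └─ e
│     │     └─ s
│     │        └─ a
│     │           └─ r *
│     └─ v
│        └─ e
│           └─ n
│              ├─ l
│              │  └─ i
│              │     └─ n
│              │        └─ s
│              │           └─ a
│              │              └─ r *
│              └─ t
│                 └─ o
│                    └─ r
│                       └─ l
│                          └─ u
│                             └─ n
│                                └─ e *
├─ r
│  └─ o
│     └─ s
│        └─ a
│           └─ r
│              └─ v
│                 └─ i *
└─ v
   └─ e
      └─ n
         └─ d
            └─ o
               └─ r *
Counting every labelled node above: 38.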